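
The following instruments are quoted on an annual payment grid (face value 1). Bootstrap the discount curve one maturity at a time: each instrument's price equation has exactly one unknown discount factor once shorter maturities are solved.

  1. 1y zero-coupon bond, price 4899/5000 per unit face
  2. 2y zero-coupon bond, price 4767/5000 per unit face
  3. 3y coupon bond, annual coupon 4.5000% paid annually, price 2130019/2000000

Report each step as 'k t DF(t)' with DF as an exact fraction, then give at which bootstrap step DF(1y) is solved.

step 1 [1y] zero: DF = P = 4899/5000 ≈ 0.979800
step 2 [2y] zero: DF = P = 4767/5000 ≈ 0.953400
step 3 [3y] bond c/1=9/200: DF=(2130019/2000000 − 9/200·(0.979800+0.953400))/(1+9/200) = 9359/10000 ≈ 0.935900

1 1 4899/5000
2 2 4767/5000
3 3 9359/10000
DF(1y) is solved at step 1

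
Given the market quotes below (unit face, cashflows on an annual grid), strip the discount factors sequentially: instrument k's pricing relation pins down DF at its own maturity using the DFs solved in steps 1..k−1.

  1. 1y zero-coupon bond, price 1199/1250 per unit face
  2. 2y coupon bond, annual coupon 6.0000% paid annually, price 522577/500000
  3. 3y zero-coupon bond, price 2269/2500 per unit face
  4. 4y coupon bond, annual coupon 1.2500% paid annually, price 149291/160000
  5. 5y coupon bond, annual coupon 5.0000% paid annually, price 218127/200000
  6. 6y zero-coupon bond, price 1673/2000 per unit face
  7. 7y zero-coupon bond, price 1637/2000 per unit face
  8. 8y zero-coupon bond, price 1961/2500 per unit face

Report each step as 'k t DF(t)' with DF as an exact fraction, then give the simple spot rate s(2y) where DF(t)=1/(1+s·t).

1 1 1199/1250
2 2 9317/10000
3 3 2269/2500
4 4 887/1000
5 5 1079/1250
6 6 1673/2000
7 7 1637/2000
8 8 1961/2500
s(2y) = (1/(9317/10000) − 1)/(2) = 683/18634 ≈ 3.6653%

step 1 [1y] zero: DF = P = 1199/1250 ≈ 0.959200
step 2 [2y] bond c/1=3/50: DF=(522577/500000 − 3/50·(0.959200))/(1+3/50) = 9317/10000 ≈ 0.931700
step 3 [3y] zero: DF = P = 2269/2500 ≈ 0.907600
step 4 [4y] bond c/1=1/80: DF=(149291/160000 − 1/80·(0.959200+0.931700+0.907600))/(1+1/80) = 887/1000 ≈ 0.887000
step 5 [5y] bond c/1=1/20: DF=(218127/200000 − 1/20·(0.959200+0.931700+0.907600+0.887000))/(1+1/20) = 1079/1250 ≈ 0.863200
step 6 [6y] zero: DF = P = 1673/2000 ≈ 0.836500
step 7 [7y] zero: DF = P = 1637/2000 ≈ 0.818500
step 8 [8y] zero: DF = P = 1961/2500 ≈ 0.784400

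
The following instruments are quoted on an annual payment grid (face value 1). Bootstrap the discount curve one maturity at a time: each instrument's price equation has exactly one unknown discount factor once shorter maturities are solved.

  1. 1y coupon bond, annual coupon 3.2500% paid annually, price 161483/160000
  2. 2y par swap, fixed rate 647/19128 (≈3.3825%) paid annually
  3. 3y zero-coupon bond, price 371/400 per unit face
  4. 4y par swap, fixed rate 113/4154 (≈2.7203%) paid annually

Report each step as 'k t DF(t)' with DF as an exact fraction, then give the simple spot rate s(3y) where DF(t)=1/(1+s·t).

1 1 391/400
2 2 9353/10000
3 3 371/400
4 4 8983/10000
s(3y) = (1/(371/400) − 1)/(3) = 29/1113 ≈ 2.6056%

step 1 [1y] bond c/1=13/400: DF=(161483/160000 − 13/400·(0))/(1+13/400) = 391/400 ≈ 0.977500
step 2 [2y] swap r/1=647/19128: DF=(1 − 647/19128·(0.977500))/(1+647/19128) = 9353/10000 ≈ 0.935300
step 3 [3y] zero: DF = P = 371/400 ≈ 0.927500
step 4 [4y] swap r/1=113/4154: DF=(1 − 113/4154·(0.977500+0.935300+0.927500))/(1+113/4154) = 8983/10000 ≈ 0.898300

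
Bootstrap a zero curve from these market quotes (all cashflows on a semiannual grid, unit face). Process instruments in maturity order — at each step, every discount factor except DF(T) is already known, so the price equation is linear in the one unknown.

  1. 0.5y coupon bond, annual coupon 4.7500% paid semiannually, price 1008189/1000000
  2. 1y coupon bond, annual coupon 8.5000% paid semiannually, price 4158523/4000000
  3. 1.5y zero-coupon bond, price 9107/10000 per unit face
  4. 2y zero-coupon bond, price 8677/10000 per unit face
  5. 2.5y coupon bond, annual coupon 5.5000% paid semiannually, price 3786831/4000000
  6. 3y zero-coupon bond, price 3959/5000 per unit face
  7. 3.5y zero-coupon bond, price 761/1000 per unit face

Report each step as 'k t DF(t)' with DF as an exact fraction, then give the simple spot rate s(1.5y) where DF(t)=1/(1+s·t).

step 1 [0.5y] bond c/2=19/800: DF=(1008189/1000000 − 19/800·(0))/(1+19/800) = 1231/1250 ≈ 0.984800
step 2 [1y] bond c/2=17/400: DF=(4158523/4000000 − 17/400·(0.984800))/(1+17/400) = 9571/10000 ≈ 0.957100
step 3 [1.5y] zero: DF = P = 9107/10000 ≈ 0.910700
step 4 [2y] zero: DF = P = 8677/10000 ≈ 0.867700
step 5 [2.5y] bond c/2=11/400: DF=(3786831/4000000 − 11/400·(0.984800+0.957100+0.910700+0.867700))/(1+11/400) = 4109/5000 ≈ 0.821800
step 6 [3y] zero: DF = P = 3959/5000 ≈ 0.791800
step 7 [3.5y] zero: DF = P = 761/1000 ≈ 0.761000

1 1/2 1231/1250
2 1 9571/10000
3 3/2 9107/10000
4 2 8677/10000
5 5/2 4109/5000
6 3 3959/5000
7 7/2 761/1000
s(1.5y) = (1/(9107/10000) − 1)/(3/2) = 1786/27321 ≈ 6.5371%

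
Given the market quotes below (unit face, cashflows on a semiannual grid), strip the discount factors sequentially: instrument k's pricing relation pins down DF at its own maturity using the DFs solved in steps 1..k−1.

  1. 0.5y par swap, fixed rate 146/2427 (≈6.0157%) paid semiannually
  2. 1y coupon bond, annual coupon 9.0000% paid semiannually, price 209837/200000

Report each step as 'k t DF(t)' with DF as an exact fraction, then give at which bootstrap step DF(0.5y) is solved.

1 1/2 2427/2500
2 1 4811/5000
DF(0.5y) is solved at step 1

step 1 [0.5y] swap r/2=73/2427: DF=(1 − 73/2427·(0))/(1+73/2427) = 2427/2500 ≈ 0.970800
step 2 [1y] bond c/2=9/200: DF=(209837/200000 − 9/200·(0.970800))/(1+9/200) = 4811/5000 ≈ 0.962200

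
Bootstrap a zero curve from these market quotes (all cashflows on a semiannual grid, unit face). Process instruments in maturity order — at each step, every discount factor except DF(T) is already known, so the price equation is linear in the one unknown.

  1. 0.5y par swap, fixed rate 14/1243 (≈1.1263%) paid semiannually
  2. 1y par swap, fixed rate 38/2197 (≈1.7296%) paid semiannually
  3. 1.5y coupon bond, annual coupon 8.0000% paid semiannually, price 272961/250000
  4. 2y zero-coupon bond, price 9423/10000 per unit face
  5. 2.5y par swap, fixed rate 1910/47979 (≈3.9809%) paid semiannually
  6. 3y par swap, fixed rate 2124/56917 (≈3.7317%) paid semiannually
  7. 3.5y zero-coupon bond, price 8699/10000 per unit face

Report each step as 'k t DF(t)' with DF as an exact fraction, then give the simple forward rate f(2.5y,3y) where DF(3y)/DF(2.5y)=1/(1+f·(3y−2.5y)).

1 1/2 1243/1250
2 1 9829/10000
3 3/2 4869/5000
4 2 9423/10000
5 5/2 1809/2000
6 3 4469/5000
7 7/2 8699/10000
f(2.5y,3y) = ((1809/2000)/(4469/5000) − 1)/(1/2) = 107/4469 ≈ 2.3943%

step 1 [0.5y] swap r/2=7/1243: DF=(1 − 7/1243·(0))/(1+7/1243) = 1243/1250 ≈ 0.994400
step 2 [1y] swap r/2=19/2197: DF=(1 − 19/2197·(0.994400))/(1+19/2197) = 9829/10000 ≈ 0.982900
step 3 [1.5y] bond c/2=1/25: DF=(272961/250000 − 1/25·(0.994400+0.982900))/(1+1/25) = 4869/5000 ≈ 0.973800
step 4 [2y] zero: DF = P = 9423/10000 ≈ 0.942300
step 5 [2.5y] swap r/2=955/47979: DF=(1 − 955/47979·(0.994400+0.982900+0.973800+0.942300))/(1+955/47979) = 1809/2000 ≈ 0.904500
step 6 [3y] swap r/2=1062/56917: DF=(1 − 1062/56917·(0.994400+0.982900+0.973800+0.942300+0.904500))/(1+1062/56917) = 4469/5000 ≈ 0.893800
step 7 [3.5y] zero: DF = P = 8699/10000 ≈ 0.869900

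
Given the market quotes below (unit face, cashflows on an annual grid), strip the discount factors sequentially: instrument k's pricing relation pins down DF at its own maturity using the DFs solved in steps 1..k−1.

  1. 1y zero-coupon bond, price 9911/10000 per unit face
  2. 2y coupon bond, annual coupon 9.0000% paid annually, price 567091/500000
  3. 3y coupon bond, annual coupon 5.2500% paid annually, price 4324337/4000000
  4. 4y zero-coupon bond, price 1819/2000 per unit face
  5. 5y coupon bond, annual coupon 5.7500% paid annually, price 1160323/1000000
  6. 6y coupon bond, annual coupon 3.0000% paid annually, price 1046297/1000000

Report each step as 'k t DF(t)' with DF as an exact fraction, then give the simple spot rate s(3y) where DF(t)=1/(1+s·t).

1 1 9911/10000
2 2 9587/10000
3 3 9299/10000
4 4 1819/2000
5 5 557/625
6 6 1759/2000
s(3y) = (1/(9299/10000) − 1)/(3) = 701/27897 ≈ 2.5128%

step 1 [1y] zero: DF = P = 9911/10000 ≈ 0.991100
step 2 [2y] bond c/1=9/100: DF=(567091/500000 − 9/100·(0.991100))/(1+9/100) = 9587/10000 ≈ 0.958700
step 3 [3y] bond c/1=21/400: DF=(4324337/4000000 − 21/400·(0.991100+0.958700))/(1+21/400) = 9299/10000 ≈ 0.929900
step 4 [4y] zero: DF = P = 1819/2000 ≈ 0.909500
step 5 [5y] bond c/1=23/400: DF=(1160323/1000000 − 23/400·(0.991100+0.958700+0.929900+0.909500))/(1+23/400) = 557/625 ≈ 0.891200
step 6 [6y] bond c/1=3/100: DF=(1046297/1000000 − 3/100·(0.991100+0.958700+0.929900+0.909500+0.891200))/(1+3/100) = 1759/2000 ≈ 0.879500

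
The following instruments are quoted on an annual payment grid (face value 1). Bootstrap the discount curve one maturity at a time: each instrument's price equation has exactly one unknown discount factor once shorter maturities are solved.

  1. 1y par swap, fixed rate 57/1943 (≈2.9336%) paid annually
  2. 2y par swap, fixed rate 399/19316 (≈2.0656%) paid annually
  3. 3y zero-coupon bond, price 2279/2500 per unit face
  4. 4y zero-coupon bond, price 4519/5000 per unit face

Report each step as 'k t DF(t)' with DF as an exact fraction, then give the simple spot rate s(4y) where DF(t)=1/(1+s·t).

step 1 [1y] swap r/1=57/1943: DF=(1 − 57/1943·(0))/(1+57/1943) = 1943/2000 ≈ 0.971500
step 2 [2y] swap r/1=399/19316: DF=(1 − 399/19316·(0.971500))/(1+399/19316) = 9601/10000 ≈ 0.960100
step 3 [3y] zero: DF = P = 2279/2500 ≈ 0.911600
step 4 [4y] zero: DF = P = 4519/5000 ≈ 0.903800

1 1 1943/2000
2 2 9601/10000
3 3 2279/2500
4 4 4519/5000
s(4y) = (1/(4519/5000) − 1)/(4) = 481/18076 ≈ 2.6610%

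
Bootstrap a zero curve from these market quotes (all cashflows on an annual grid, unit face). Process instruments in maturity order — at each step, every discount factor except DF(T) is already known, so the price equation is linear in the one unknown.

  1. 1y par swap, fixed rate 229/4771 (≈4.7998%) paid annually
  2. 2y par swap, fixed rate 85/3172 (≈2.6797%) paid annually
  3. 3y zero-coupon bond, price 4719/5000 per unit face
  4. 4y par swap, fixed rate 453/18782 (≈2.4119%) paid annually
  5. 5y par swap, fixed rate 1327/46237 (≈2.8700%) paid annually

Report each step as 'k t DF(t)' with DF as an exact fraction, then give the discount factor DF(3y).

step 1 [1y] swap r/1=229/4771: DF=(1 − 229/4771·(0))/(1+229/4771) = 4771/5000 ≈ 0.954200
step 2 [2y] swap r/1=85/3172: DF=(1 − 85/3172·(0.954200))/(1+85/3172) = 949/1000 ≈ 0.949000
step 3 [3y] zero: DF = P = 4719/5000 ≈ 0.943800
step 4 [4y] swap r/1=453/18782: DF=(1 − 453/18782·(0.954200+0.949000+0.943800))/(1+453/18782) = 4547/5000 ≈ 0.909400
step 5 [5y] swap r/1=1327/46237: DF=(1 − 1327/46237·(0.954200+0.949000+0.943800+0.909400))/(1+1327/46237) = 8673/10000 ≈ 0.867300

1 1 4771/5000
2 2 949/1000
3 3 4719/5000
4 4 4547/5000
5 5 8673/10000
DF(3y) = 4719/5000 ≈ 0.943800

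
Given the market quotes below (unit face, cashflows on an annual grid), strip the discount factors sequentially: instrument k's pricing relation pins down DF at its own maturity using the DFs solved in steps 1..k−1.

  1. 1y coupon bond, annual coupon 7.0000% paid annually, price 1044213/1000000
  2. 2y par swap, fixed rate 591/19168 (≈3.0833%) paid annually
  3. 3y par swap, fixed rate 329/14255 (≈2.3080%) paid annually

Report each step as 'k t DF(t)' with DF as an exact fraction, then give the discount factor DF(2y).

1 1 9759/10000
2 2 9409/10000
3 3 4671/5000
DF(2y) = 9409/10000 ≈ 0.940900

step 1 [1y] bond c/1=7/100: DF=(1044213/1000000 − 7/100·(0))/(1+7/100) = 9759/10000 ≈ 0.975900
step 2 [2y] swap r/1=591/19168: DF=(1 − 591/19168·(0.975900))/(1+591/19168) = 9409/10000 ≈ 0.940900
step 3 [3y] swap r/1=329/14255: DF=(1 − 329/14255·(0.975900+0.940900))/(1+329/14255) = 4671/5000 ≈ 0.934200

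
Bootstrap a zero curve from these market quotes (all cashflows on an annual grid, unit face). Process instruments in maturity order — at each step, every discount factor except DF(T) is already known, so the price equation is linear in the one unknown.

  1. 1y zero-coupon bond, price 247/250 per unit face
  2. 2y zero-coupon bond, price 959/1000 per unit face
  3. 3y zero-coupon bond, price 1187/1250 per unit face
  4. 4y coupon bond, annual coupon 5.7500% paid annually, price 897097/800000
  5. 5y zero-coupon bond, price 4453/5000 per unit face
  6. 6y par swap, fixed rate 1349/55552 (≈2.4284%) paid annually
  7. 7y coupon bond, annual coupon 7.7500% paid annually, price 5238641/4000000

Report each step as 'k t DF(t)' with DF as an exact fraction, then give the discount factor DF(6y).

1 1 247/250
2 2 959/1000
3 3 1187/1250
4 4 9029/10000
5 5 4453/5000
6 6 8651/10000
7 7 8159/10000
DF(6y) = 8651/10000 ≈ 0.865100

step 1 [1y] zero: DF = P = 247/250 ≈ 0.988000
step 2 [2y] zero: DF = P = 959/1000 ≈ 0.959000
step 3 [3y] zero: DF = P = 1187/1250 ≈ 0.949600
step 4 [4y] bond c/1=23/400: DF=(897097/800000 − 23/400·(0.988000+0.959000+0.949600))/(1+23/400) = 9029/10000 ≈ 0.902900
step 5 [5y] zero: DF = P = 4453/5000 ≈ 0.890600
step 6 [6y] swap r/1=1349/55552: DF=(1 − 1349/55552·(0.988000+0.959000+0.949600+0.902900+0.890600))/(1+1349/55552) = 8651/10000 ≈ 0.865100
step 7 [7y] bond c/1=31/400: DF=(5238641/4000000 − 31/400·(0.988000+0.959000+0.949600+0.902900+0.890600+0.865100))/(1+31/400) = 8159/10000 ≈ 0.815900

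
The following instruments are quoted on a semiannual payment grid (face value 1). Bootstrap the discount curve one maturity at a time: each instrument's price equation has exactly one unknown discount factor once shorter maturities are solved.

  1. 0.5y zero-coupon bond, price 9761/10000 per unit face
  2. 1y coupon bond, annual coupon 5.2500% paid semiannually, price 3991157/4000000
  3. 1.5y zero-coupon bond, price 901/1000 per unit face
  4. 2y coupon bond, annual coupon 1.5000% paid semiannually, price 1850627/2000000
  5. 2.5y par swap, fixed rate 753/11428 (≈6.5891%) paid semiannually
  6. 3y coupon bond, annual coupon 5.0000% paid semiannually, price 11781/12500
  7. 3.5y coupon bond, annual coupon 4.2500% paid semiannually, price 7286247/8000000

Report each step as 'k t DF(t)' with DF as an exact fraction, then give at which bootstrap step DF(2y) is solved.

1 1/2 9761/10000
2 1 9473/10000
3 3/2 901/1000
4 2 4487/5000
5 5/2 4247/5000
6 3 101/125
7 7/2 7799/10000
DF(2y) is solved at step 4

step 1 [0.5y] zero: DF = P = 9761/10000 ≈ 0.976100
step 2 [1y] bond c/2=21/800: DF=(3991157/4000000 − 21/800·(0.976100))/(1+21/800) = 9473/10000 ≈ 0.947300
step 3 [1.5y] zero: DF = P = 901/1000 ≈ 0.901000
step 4 [2y] bond c/2=3/400: DF=(1850627/2000000 − 3/400·(0.976100+0.947300+0.901000))/(1+3/400) = 4487/5000 ≈ 0.897400
step 5 [2.5y] swap r/2=753/22856: DF=(1 − 753/22856·(0.976100+0.947300+0.901000+0.897400))/(1+753/22856) = 4247/5000 ≈ 0.849400
step 6 [3y] bond c/2=1/40: DF=(11781/12500 − 1/40·(0.976100+0.947300+0.901000+0.897400+0.849400))/(1+1/40) = 101/125 ≈ 0.808000
step 7 [3.5y] bond c/2=17/800: DF=(7286247/8000000 − 17/800·(0.976100+0.947300+0.901000+0.897400+0.849400+0.808000))/(1+17/800) = 7799/10000 ≈ 0.779900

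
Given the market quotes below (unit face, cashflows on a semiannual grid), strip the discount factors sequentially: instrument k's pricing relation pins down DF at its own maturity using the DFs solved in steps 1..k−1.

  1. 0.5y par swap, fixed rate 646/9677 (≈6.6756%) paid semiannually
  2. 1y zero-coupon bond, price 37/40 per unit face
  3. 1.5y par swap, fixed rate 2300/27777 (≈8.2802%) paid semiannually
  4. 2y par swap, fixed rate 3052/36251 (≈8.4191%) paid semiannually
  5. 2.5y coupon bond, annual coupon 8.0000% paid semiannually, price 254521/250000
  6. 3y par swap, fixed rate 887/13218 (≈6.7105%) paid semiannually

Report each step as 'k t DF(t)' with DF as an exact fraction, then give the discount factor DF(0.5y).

1 1/2 9677/10000
2 1 37/40
3 3/2 177/200
4 2 4237/5000
5 5/2 1679/2000
6 3 4113/5000
DF(0.5y) = 9677/10000 ≈ 0.967700

step 1 [0.5y] swap r/2=323/9677: DF=(1 − 323/9677·(0))/(1+323/9677) = 9677/10000 ≈ 0.967700
step 2 [1y] zero: DF = P = 37/40 ≈ 0.925000
step 3 [1.5y] swap r/2=1150/27777: DF=(1 − 1150/27777·(0.967700+0.925000))/(1+1150/27777) = 177/200 ≈ 0.885000
step 4 [2y] swap r/2=1526/36251: DF=(1 − 1526/36251·(0.967700+0.925000+0.885000))/(1+1526/36251) = 4237/5000 ≈ 0.847400
step 5 [2.5y] bond c/2=1/25: DF=(254521/250000 − 1/25·(0.967700+0.925000+0.885000+0.847400))/(1+1/25) = 1679/2000 ≈ 0.839500
step 6 [3y] swap r/2=887/26436: DF=(1 − 887/26436·(0.967700+0.925000+0.885000+0.847400+0.839500))/(1+887/26436) = 4113/5000 ≈ 0.822600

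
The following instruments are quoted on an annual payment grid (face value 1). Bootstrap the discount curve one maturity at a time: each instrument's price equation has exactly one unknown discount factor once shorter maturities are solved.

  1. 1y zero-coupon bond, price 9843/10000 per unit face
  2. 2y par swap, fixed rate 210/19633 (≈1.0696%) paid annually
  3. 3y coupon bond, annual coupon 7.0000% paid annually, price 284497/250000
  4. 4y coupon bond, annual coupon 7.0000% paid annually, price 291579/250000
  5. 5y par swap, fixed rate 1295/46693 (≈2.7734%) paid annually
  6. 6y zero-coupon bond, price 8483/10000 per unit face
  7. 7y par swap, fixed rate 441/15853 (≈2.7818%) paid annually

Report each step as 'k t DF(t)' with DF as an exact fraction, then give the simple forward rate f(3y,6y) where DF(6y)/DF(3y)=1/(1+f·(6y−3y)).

1 1 9843/10000
2 2 979/1000
3 3 9351/10000
4 4 2251/2500
5 5 1741/2000
6 6 8483/10000
7 7 2059/2500
f(3y,6y) = ((9351/10000)/(8483/10000) − 1)/(3) = 868/25449 ≈ 3.4107%

step 1 [1y] zero: DF = P = 9843/10000 ≈ 0.984300
step 2 [2y] swap r/1=210/19633: DF=(1 − 210/19633·(0.984300))/(1+210/19633) = 979/1000 ≈ 0.979000
step 3 [3y] bond c/1=7/100: DF=(284497/250000 − 7/100·(0.984300+0.979000))/(1+7/100) = 9351/10000 ≈ 0.935100
step 4 [4y] bond c/1=7/100: DF=(291579/250000 − 7/100·(0.984300+0.979000+0.935100))/(1+7/100) = 2251/2500 ≈ 0.900400
step 5 [5y] swap r/1=1295/46693: DF=(1 − 1295/46693·(0.984300+0.979000+0.935100+0.900400))/(1+1295/46693) = 1741/2000 ≈ 0.870500
step 6 [6y] zero: DF = P = 8483/10000 ≈ 0.848300
step 7 [7y] swap r/1=441/15853: DF=(1 − 441/15853·(0.984300+0.979000+0.935100+0.900400+0.870500+0.848300))/(1+441/15853) = 2059/2500 ≈ 0.823600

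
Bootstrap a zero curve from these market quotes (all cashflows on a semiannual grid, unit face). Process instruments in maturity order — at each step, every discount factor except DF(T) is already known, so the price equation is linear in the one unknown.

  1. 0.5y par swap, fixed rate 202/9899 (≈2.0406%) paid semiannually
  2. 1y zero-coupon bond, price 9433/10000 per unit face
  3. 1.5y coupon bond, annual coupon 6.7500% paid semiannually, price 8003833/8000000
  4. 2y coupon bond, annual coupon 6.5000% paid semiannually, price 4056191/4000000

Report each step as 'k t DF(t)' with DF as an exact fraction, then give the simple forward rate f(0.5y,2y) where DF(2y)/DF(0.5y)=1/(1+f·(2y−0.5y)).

1 1/2 9899/10000
2 1 9433/10000
3 3/2 9047/10000
4 2 558/625
f(0.5y,2y) = ((9899/10000)/(558/625) − 1)/(3/2) = 971/13392 ≈ 7.2506%

step 1 [0.5y] swap r/2=101/9899: DF=(1 − 101/9899·(0))/(1+101/9899) = 9899/10000 ≈ 0.989900
step 2 [1y] zero: DF = P = 9433/10000 ≈ 0.943300
step 3 [1.5y] bond c/2=27/800: DF=(8003833/8000000 − 27/800·(0.989900+0.943300))/(1+27/800) = 9047/10000 ≈ 0.904700
step 4 [2y] bond c/2=13/400: DF=(4056191/4000000 − 13/400·(0.989900+0.943300+0.904700))/(1+13/400) = 558/625 ≈ 0.892800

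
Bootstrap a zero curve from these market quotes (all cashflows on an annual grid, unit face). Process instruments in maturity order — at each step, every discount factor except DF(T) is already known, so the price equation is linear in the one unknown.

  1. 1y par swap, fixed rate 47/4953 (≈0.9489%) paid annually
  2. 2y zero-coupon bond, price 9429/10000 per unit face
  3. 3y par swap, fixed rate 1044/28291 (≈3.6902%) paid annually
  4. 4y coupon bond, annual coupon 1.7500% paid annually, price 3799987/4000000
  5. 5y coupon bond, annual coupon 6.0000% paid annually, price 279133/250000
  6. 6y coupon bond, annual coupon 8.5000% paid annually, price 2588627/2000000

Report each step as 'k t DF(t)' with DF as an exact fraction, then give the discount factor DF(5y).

step 1 [1y] swap r/1=47/4953: DF=(1 − 47/4953·(0))/(1+47/4953) = 4953/5000 ≈ 0.990600
step 2 [2y] zero: DF = P = 9429/10000 ≈ 0.942900
step 3 [3y] swap r/1=1044/28291: DF=(1 − 1044/28291·(0.990600+0.942900))/(1+1044/28291) = 2239/2500 ≈ 0.895600
step 4 [4y] bond c/1=7/400: DF=(3799987/4000000 − 7/400·(0.990600+0.942900+0.895600))/(1+7/400) = 177/200 ≈ 0.885000
step 5 [5y] bond c/1=3/50: DF=(279133/250000 − 3/50·(0.990600+0.942900+0.895600+0.885000))/(1+3/50) = 8431/10000 ≈ 0.843100
step 6 [6y] bond c/1=17/200: DF=(2588627/2000000 − 17/200·(0.990600+0.942900+0.895600+0.885000+0.843100))/(1+17/200) = 8359/10000 ≈ 0.835900

1 1 4953/5000
2 2 9429/10000
3 3 2239/2500
4 4 177/200
5 5 8431/10000
6 6 8359/10000
DF(5y) = 8431/10000 ≈ 0.843100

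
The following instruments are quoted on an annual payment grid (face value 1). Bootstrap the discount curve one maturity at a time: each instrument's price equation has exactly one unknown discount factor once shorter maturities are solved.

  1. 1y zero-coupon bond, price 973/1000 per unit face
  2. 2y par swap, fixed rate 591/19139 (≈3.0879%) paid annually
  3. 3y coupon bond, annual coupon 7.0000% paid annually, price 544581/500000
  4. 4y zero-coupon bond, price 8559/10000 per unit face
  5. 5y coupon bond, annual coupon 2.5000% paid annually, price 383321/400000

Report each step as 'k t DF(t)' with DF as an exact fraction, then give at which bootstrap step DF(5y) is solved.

1 1 973/1000
2 2 9409/10000
3 3 8927/10000
4 4 8559/10000
5 5 1057/1250
DF(5y) is solved at step 5

step 1 [1y] zero: DF = P = 973/1000 ≈ 0.973000
step 2 [2y] swap r/1=591/19139: DF=(1 − 591/19139·(0.973000))/(1+591/19139) = 9409/10000 ≈ 0.940900
step 3 [3y] bond c/1=7/100: DF=(544581/500000 − 7/100·(0.973000+0.940900))/(1+7/100) = 8927/10000 ≈ 0.892700
step 4 [4y] zero: DF = P = 8559/10000 ≈ 0.855900
step 5 [5y] bond c/1=1/40: DF=(383321/400000 − 1/40·(0.973000+0.940900+0.892700+0.855900))/(1+1/40) = 1057/1250 ≈ 0.845600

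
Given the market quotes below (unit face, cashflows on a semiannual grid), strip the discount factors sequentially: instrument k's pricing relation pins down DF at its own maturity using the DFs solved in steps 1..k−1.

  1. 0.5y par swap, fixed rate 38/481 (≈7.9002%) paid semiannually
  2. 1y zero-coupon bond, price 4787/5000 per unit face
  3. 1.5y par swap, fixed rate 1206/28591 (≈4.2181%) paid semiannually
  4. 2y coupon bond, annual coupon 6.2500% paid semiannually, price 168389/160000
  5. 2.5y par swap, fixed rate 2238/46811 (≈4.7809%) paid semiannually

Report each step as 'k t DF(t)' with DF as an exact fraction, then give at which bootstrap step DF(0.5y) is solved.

step 1 [0.5y] swap r/2=19/481: DF=(1 − 19/481·(0))/(1+19/481) = 481/500 ≈ 0.962000
step 2 [1y] zero: DF = P = 4787/5000 ≈ 0.957400
step 3 [1.5y] swap r/2=603/28591: DF=(1 − 603/28591·(0.962000+0.957400))/(1+603/28591) = 9397/10000 ≈ 0.939700
step 4 [2y] bond c/2=1/32: DF=(168389/160000 − 1/32·(0.962000+0.957400+0.939700))/(1+1/32) = 9339/10000 ≈ 0.933900
step 5 [2.5y] swap r/2=1119/46811: DF=(1 − 1119/46811·(0.962000+0.957400+0.939700+0.933900))/(1+1119/46811) = 8881/10000 ≈ 0.888100

1 1/2 481/500
2 1 4787/5000
3 3/2 9397/10000
4 2 9339/10000
5 5/2 8881/10000
DF(0.5y) is solved at step 1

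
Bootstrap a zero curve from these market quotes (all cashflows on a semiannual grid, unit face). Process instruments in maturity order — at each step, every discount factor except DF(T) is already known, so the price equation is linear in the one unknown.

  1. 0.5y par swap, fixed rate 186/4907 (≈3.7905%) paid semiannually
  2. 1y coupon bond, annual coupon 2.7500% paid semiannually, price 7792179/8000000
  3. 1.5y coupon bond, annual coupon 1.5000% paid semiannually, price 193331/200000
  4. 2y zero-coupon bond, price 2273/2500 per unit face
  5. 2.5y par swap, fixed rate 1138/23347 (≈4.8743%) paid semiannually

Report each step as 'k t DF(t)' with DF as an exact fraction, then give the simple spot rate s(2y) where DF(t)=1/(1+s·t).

1 1/2 4907/5000
2 1 379/400
3 3/2 9451/10000
4 2 2273/2500
5 5/2 4431/5000
s(2y) = (1/(2273/2500) − 1)/(2) = 227/4546 ≈ 4.9934%

step 1 [0.5y] swap r/2=93/4907: DF=(1 − 93/4907·(0))/(1+93/4907) = 4907/5000 ≈ 0.981400
step 2 [1y] bond c/2=11/800: DF=(7792179/8000000 − 11/800·(0.981400))/(1+11/800) = 379/400 ≈ 0.947500
step 3 [1.5y] bond c/2=3/400: DF=(193331/200000 − 3/400·(0.981400+0.947500))/(1+3/400) = 9451/10000 ≈ 0.945100
step 4 [2y] zero: DF = P = 2273/2500 ≈ 0.909200
step 5 [2.5y] swap r/2=569/23347: DF=(1 − 569/23347·(0.981400+0.947500+0.945100+0.909200))/(1+569/23347) = 4431/5000 ≈ 0.886200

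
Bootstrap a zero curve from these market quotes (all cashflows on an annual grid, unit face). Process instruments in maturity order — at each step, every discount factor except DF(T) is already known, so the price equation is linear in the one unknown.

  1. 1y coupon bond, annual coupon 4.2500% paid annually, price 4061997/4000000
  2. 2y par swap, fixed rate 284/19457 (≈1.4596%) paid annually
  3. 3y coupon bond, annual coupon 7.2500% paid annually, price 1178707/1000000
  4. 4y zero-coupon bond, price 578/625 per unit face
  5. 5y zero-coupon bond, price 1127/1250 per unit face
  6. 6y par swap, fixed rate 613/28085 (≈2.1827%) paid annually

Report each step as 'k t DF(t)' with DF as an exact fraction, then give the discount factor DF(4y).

1 1 9741/10000
2 2 2429/2500
3 3 387/400
4 4 578/625
5 5 1127/1250
6 6 4387/5000
DF(4y) = 578/625 ≈ 0.924800

step 1 [1y] bond c/1=17/400: DF=(4061997/4000000 − 17/400·(0))/(1+17/400) = 9741/10000 ≈ 0.974100
step 2 [2y] swap r/1=284/19457: DF=(1 − 284/19457·(0.974100))/(1+284/19457) = 2429/2500 ≈ 0.971600
step 3 [3y] bond c/1=29/400: DF=(1178707/1000000 − 29/400·(0.974100+0.971600))/(1+29/400) = 387/400 ≈ 0.967500
step 4 [4y] zero: DF = P = 578/625 ≈ 0.924800
step 5 [5y] zero: DF = P = 1127/1250 ≈ 0.901600
step 6 [6y] swap r/1=613/28085: DF=(1 − 613/28085·(0.974100+0.971600+0.967500+0.924800+0.901600))/(1+613/28085) = 4387/5000 ≈ 0.877400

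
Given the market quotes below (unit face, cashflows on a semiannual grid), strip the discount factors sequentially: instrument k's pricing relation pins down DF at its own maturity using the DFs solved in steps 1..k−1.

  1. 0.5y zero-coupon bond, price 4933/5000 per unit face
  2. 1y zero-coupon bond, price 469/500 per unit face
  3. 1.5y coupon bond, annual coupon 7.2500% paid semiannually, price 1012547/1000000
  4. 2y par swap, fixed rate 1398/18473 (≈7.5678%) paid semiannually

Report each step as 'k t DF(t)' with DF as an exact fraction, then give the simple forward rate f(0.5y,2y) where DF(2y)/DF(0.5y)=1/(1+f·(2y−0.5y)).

step 1 [0.5y] zero: DF = P = 4933/5000 ≈ 0.986600
step 2 [1y] zero: DF = P = 469/500 ≈ 0.938000
step 3 [1.5y] bond c/2=29/800: DF=(1012547/1000000 − 29/800·(0.986600+0.938000))/(1+29/800) = 4549/5000 ≈ 0.909800
step 4 [2y] swap r/2=699/18473: DF=(1 − 699/18473·(0.986600+0.938000+0.909800))/(1+699/18473) = 4301/5000 ≈ 0.860200

1 1/2 4933/5000
2 1 469/500
3 3/2 4549/5000
4 2 4301/5000
f(0.5y,2y) = ((4933/5000)/(4301/5000) − 1)/(3/2) = 1264/12903 ≈ 9.7962%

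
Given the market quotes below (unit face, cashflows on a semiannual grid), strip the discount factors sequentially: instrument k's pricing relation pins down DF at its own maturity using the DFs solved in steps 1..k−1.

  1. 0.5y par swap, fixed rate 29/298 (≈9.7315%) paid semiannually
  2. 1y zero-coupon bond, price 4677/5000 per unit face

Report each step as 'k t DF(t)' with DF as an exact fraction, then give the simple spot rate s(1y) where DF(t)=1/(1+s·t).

step 1 [0.5y] swap r/2=29/596: DF=(1 − 29/596·(0))/(1+29/596) = 596/625 ≈ 0.953600
step 2 [1y] zero: DF = P = 4677/5000 ≈ 0.935400

1 1/2 596/625
2 1 4677/5000
s(1y) = (1/(4677/5000) − 1)/(1) = 323/4677 ≈ 6.9061%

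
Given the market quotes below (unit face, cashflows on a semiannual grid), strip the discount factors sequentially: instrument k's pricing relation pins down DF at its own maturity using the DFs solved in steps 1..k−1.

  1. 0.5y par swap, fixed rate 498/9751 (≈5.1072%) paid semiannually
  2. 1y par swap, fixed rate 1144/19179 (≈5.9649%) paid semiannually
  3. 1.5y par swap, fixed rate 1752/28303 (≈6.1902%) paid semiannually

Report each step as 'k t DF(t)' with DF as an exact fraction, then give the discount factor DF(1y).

1 1/2 9751/10000
2 1 2357/2500
3 3/2 2281/2500
DF(1y) = 2357/2500 ≈ 0.942800

step 1 [0.5y] swap r/2=249/9751: DF=(1 − 249/9751·(0))/(1+249/9751) = 9751/10000 ≈ 0.975100
step 2 [1y] swap r/2=572/19179: DF=(1 − 572/19179·(0.975100))/(1+572/19179) = 2357/2500 ≈ 0.942800
step 3 [1.5y] swap r/2=876/28303: DF=(1 − 876/28303·(0.975100+0.942800))/(1+876/28303) = 2281/2500 ≈ 0.912400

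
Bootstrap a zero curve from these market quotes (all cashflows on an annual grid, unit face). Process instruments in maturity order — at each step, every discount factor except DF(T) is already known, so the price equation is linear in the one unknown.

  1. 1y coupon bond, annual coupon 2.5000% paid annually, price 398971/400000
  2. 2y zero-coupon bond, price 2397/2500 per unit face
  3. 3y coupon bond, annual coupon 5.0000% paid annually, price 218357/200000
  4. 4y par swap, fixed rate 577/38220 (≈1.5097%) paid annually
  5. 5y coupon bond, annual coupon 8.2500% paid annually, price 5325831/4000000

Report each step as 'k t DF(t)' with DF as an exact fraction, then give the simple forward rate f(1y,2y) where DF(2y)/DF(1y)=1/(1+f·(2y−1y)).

step 1 [1y] bond c/1=1/40: DF=(398971/400000 − 1/40·(0))/(1+1/40) = 9731/10000 ≈ 0.973100
step 2 [2y] zero: DF = P = 2397/2500 ≈ 0.958800
step 3 [3y] bond c/1=1/20: DF=(218357/200000 − 1/20·(0.973100+0.958800))/(1+1/20) = 4739/5000 ≈ 0.947800
step 4 [4y] swap r/1=577/38220: DF=(1 − 577/38220·(0.973100+0.958800+0.947800))/(1+577/38220) = 9423/10000 ≈ 0.942300
step 5 [5y] bond c/1=33/400: DF=(5325831/4000000 − 33/400·(0.973100+0.958800+0.947800+0.942300))/(1+33/400) = 9387/10000 ≈ 0.938700

1 1 9731/10000
2 2 2397/2500
3 3 4739/5000
4 4 9423/10000
5 5 9387/10000
f(1y,2y) = ((9731/10000)/(2397/2500) − 1)/(1) = 143/9588 ≈ 1.4914%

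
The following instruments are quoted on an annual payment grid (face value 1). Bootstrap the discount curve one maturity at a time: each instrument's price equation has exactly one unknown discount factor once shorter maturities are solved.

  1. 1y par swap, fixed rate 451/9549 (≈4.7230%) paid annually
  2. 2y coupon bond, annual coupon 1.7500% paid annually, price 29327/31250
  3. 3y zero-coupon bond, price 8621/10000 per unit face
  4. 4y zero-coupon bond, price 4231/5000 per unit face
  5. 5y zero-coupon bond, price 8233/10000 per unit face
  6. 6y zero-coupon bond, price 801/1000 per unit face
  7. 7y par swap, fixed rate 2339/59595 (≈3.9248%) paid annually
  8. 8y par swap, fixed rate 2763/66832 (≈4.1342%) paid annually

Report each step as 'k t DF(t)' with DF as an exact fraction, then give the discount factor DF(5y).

1 1 9549/10000
2 2 9059/10000
3 3 8621/10000
4 4 4231/5000
5 5 8233/10000
6 6 801/1000
7 7 7661/10000
8 8 7237/10000
DF(5y) = 8233/10000 ≈ 0.823300

step 1 [1y] swap r/1=451/9549: DF=(1 − 451/9549·(0))/(1+451/9549) = 9549/10000 ≈ 0.954900
step 2 [2y] bond c/1=7/400: DF=(29327/31250 − 7/400·(0.954900))/(1+7/400) = 9059/10000 ≈ 0.905900
step 3 [3y] zero: DF = P = 8621/10000 ≈ 0.862100
step 4 [4y] zero: DF = P = 4231/5000 ≈ 0.846200
step 5 [5y] zero: DF = P = 8233/10000 ≈ 0.823300
step 6 [6y] zero: DF = P = 801/1000 ≈ 0.801000
step 7 [7y] swap r/1=2339/59595: DF=(1 − 2339/59595·(0.954900+0.905900+0.862100+0.846200+0.823300+0.801000))/(1+2339/59595) = 7661/10000 ≈ 0.766100
step 8 [8y] swap r/1=2763/66832: DF=(1 − 2763/66832·(0.954900+0.905900+0.862100+0.846200+0.823300+0.801000+0.766100))/(1+2763/66832) = 7237/10000 ≈ 0.723700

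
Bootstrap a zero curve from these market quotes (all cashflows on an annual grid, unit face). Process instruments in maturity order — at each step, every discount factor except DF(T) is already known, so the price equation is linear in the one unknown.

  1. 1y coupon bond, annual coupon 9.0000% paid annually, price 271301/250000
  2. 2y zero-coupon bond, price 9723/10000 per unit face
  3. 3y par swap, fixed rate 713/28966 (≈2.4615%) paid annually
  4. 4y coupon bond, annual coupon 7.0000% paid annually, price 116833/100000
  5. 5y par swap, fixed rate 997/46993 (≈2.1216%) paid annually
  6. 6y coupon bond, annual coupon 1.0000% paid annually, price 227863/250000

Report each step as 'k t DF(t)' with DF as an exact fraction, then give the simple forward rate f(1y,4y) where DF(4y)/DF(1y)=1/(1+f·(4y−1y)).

step 1 [1y] bond c/1=9/100: DF=(271301/250000 − 9/100·(0))/(1+9/100) = 2489/2500 ≈ 0.995600
step 2 [2y] zero: DF = P = 9723/10000 ≈ 0.972300
step 3 [3y] swap r/1=713/28966: DF=(1 − 713/28966·(0.995600+0.972300))/(1+713/28966) = 9287/10000 ≈ 0.928700
step 4 [4y] bond c/1=7/100: DF=(116833/100000 − 7/100·(0.995600+0.972300+0.928700))/(1+7/100) = 564/625 ≈ 0.902400
step 5 [5y] swap r/1=997/46993: DF=(1 − 997/46993·(0.995600+0.972300+0.928700+0.902400))/(1+997/46993) = 9003/10000 ≈ 0.900300
step 6 [6y] bond c/1=1/100: DF=(227863/250000 − 1/100·(0.995600+0.972300+0.928700+0.902400+0.900300))/(1+1/100) = 8559/10000 ≈ 0.855900

1 1 2489/2500
2 2 9723/10000
3 3 9287/10000
4 4 564/625
5 5 9003/10000
6 6 8559/10000
f(1y,4y) = ((2489/2500)/(564/625) − 1)/(3) = 233/6768 ≈ 3.4427%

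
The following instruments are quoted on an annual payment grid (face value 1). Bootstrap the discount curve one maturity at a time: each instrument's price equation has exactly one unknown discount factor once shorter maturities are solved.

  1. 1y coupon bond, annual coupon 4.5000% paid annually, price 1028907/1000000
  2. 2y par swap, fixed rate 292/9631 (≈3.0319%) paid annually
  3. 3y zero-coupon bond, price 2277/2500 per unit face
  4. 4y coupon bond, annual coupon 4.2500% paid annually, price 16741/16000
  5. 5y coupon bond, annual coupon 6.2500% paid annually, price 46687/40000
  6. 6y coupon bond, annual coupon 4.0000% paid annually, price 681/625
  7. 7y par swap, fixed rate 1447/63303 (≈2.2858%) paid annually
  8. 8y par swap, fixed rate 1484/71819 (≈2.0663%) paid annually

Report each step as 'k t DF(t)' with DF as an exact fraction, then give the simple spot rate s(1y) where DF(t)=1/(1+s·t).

1 1 4923/5000
2 2 1177/1250
3 3 2277/2500
4 4 111/125
5 5 4397/5000
6 6 4353/5000
7 7 8553/10000
8 8 2129/2500
s(1y) = (1/(4923/5000) − 1)/(1) = 77/4923 ≈ 1.5641%

step 1 [1y] bond c/1=9/200: DF=(1028907/1000000 − 9/200·(0))/(1+9/200) = 4923/5000 ≈ 0.984600
step 2 [2y] swap r/1=292/9631: DF=(1 − 292/9631·(0.984600))/(1+292/9631) = 1177/1250 ≈ 0.941600
step 3 [3y] zero: DF = P = 2277/2500 ≈ 0.910800
step 4 [4y] bond c/1=17/400: DF=(16741/16000 − 17/400·(0.984600+0.941600+0.910800))/(1+17/400) = 111/125 ≈ 0.888000
step 5 [5y] bond c/1=1/16: DF=(46687/40000 − 1/16·(0.984600+0.941600+0.910800+0.888000))/(1+1/16) = 4397/5000 ≈ 0.879400
step 6 [6y] bond c/1=1/25: DF=(681/625 − 1/25·(0.984600+0.941600+0.910800+0.888000+0.879400))/(1+1/25) = 4353/5000 ≈ 0.870600
step 7 [7y] swap r/1=1447/63303: DF=(1 − 1447/63303·(0.984600+0.941600+0.910800+0.888000+0.879400+0.870600))/(1+1447/63303) = 8553/10000 ≈ 0.855300
step 8 [8y] swap r/1=1484/71819: DF=(1 − 1484/71819·(0.984600+0.941600+0.910800+0.888000+0.879400+0.870600+0.855300))/(1+1484/71819) = 2129/2500 ≈ 0.851600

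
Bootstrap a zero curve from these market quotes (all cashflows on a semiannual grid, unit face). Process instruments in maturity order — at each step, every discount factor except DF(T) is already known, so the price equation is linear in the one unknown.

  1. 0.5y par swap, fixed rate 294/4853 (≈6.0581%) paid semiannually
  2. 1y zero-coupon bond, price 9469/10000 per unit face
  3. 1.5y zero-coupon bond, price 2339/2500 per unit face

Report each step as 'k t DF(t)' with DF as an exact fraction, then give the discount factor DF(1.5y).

step 1 [0.5y] swap r/2=147/4853: DF=(1 − 147/4853·(0))/(1+147/4853) = 4853/5000 ≈ 0.970600
step 2 [1y] zero: DF = P = 9469/10000 ≈ 0.946900
step 3 [1.5y] zero: DF = P = 2339/2500 ≈ 0.935600

1 1/2 4853/5000
2 1 9469/10000
3 3/2 2339/2500
DF(1.5y) = 2339/2500 ≈ 0.935600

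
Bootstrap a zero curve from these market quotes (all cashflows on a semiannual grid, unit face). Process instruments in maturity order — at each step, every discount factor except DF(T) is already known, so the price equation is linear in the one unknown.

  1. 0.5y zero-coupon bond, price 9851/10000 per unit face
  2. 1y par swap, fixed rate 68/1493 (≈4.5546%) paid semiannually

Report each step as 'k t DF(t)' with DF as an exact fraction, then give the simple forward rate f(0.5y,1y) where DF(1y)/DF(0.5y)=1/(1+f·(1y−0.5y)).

1 1/2 9851/10000
2 1 4779/5000
f(0.5y,1y) = ((9851/10000)/(4779/5000) − 1)/(1/2) = 293/4779 ≈ 6.1310%

step 1 [0.5y] zero: DF = P = 9851/10000 ≈ 0.985100
step 2 [1y] swap r/2=34/1493: DF=(1 − 34/1493·(0.985100))/(1+34/1493) = 4779/5000 ≈ 0.955800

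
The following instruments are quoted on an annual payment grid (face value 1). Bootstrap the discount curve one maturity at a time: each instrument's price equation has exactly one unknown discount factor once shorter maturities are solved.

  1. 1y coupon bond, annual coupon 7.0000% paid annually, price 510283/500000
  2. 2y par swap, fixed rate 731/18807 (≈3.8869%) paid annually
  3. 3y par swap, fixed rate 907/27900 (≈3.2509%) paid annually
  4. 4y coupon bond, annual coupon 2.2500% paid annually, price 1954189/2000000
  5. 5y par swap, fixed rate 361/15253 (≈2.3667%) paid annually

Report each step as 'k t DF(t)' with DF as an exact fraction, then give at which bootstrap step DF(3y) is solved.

step 1 [1y] bond c/1=7/100: DF=(510283/500000 − 7/100·(0))/(1+7/100) = 4769/5000 ≈ 0.953800
step 2 [2y] swap r/1=731/18807: DF=(1 − 731/18807·(0.953800))/(1+731/18807) = 9269/10000 ≈ 0.926900
step 3 [3y] swap r/1=907/27900: DF=(1 − 907/27900·(0.953800+0.926900))/(1+907/27900) = 9093/10000 ≈ 0.909300
step 4 [4y] bond c/1=9/400: DF=(1954189/2000000 − 9/400·(0.953800+0.926900+0.909300))/(1+9/400) = 4471/5000 ≈ 0.894200
step 5 [5y] swap r/1=361/15253: DF=(1 − 361/15253·(0.953800+0.926900+0.909300+0.894200))/(1+361/15253) = 8917/10000 ≈ 0.891700

1 1 4769/5000
2 2 9269/10000
3 3 9093/10000
4 4 4471/5000
5 5 8917/10000
DF(3y) is solved at step 3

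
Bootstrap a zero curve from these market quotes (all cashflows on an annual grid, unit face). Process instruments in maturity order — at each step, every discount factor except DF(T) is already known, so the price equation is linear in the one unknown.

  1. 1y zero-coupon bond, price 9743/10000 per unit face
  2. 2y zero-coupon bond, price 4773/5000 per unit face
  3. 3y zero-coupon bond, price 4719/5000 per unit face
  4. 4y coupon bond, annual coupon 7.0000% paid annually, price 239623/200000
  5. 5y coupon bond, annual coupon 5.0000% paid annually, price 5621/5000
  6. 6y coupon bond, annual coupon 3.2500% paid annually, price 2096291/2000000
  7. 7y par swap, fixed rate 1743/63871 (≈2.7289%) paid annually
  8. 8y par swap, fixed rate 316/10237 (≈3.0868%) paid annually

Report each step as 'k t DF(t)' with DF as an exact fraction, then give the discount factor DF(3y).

step 1 [1y] zero: DF = P = 9743/10000 ≈ 0.974300
step 2 [2y] zero: DF = P = 4773/5000 ≈ 0.954600
step 3 [3y] zero: DF = P = 4719/5000 ≈ 0.943800
step 4 [4y] bond c/1=7/100: DF=(239623/200000 − 7/100·(0.974300+0.954600+0.943800))/(1+7/100) = 4659/5000 ≈ 0.931800
step 5 [5y] bond c/1=1/20: DF=(5621/5000 − 1/20·(0.974300+0.954600+0.943800+0.931800))/(1+1/20) = 1779/2000 ≈ 0.889500
step 6 [6y] bond c/1=13/400: DF=(2096291/2000000 − 13/400·(0.974300+0.954600+0.943800+0.931800+0.889500))/(1+13/400) = 4337/5000 ≈ 0.867400
step 7 [7y] swap r/1=1743/63871: DF=(1 − 1743/63871·(0.974300+0.954600+0.943800+0.931800+0.889500+0.867400))/(1+1743/63871) = 8257/10000 ≈ 0.825700
step 8 [8y] swap r/1=316/10237: DF=(1 − 316/10237·(0.974300+0.954600+0.943800+0.931800+0.889500+0.867400+0.825700))/(1+316/10237) = 1947/2500 ≈ 0.778800

1 1 9743/10000
2 2 4773/5000
3 3 4719/5000
4 4 4659/5000
5 5 1779/2000
6 6 4337/5000
7 7 8257/10000
8 8 1947/2500
DF(3y) = 4719/5000 ≈ 0.943800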